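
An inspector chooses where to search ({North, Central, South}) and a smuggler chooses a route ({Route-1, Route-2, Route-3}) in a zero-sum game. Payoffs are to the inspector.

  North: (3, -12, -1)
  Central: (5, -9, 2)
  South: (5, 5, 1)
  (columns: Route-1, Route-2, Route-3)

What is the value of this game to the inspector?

19/15

Row minima: North → -12, Central → -9, South → 1; maximin = 1.
Column maxima: Route-1 → 5, Route-2 → 5, Route-3 → 2; minimax = 2.
1 ≠ 2, so there is no saddle point; optimal play is mixed.
North is strictly dominated by Central, so the inspector never plays it.
Route-1 is strictly dominated by Route-3 (it gives the inspector strictly more in every row), so the smuggler never plays it.
On the remaining 2×2 (Central, South vs Route-2, Route-3):
Let the inspector play Central with probability p. Expected payoff against Route-2: (-9)p + 5(1−p) = −14p + 5; against Route-3: 2p + 1(1−p) = p + 1.
Setting these equal: −14p + 5 = p + 1 ⇒ −15p = -4 ⇒ p = 4/15, and the value is (-14)·(4/15) + 5 = 19/15.
For the smuggler: with q = P(Route-2), equating Central's and South's payoffs gives −11q + 2 = 4q + 1 ⇒ q = 1/15.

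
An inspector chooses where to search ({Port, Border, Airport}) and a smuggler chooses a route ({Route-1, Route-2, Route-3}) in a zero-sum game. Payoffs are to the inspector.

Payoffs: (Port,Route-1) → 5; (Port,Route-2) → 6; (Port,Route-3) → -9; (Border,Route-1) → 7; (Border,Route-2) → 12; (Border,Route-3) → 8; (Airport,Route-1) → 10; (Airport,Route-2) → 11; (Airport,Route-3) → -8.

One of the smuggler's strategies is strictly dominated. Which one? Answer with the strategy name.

Route-2

Route-1 holds the inspector's payoff strictly below Route-2 in every row: 5 < 6, 7 < 12, 10 < 11.
So Route-2 is strictly dominated for the smuggler.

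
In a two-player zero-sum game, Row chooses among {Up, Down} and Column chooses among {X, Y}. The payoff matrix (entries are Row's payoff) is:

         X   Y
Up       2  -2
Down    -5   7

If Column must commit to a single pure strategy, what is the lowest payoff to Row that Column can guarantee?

Column maxima: X → 2, Y → 7.
The smallest of these is 2.

2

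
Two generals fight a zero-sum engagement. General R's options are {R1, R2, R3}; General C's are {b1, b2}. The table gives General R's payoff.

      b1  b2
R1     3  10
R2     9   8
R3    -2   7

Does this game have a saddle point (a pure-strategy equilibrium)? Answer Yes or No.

No

Row minima: R1 → 3, R2 → 8, R3 → -2; maximin = 8.
Column maxima: b1 → 9, b2 → 10; minimax = 9.
8 ≠ 9, so no pure-strategy equilibrium exists.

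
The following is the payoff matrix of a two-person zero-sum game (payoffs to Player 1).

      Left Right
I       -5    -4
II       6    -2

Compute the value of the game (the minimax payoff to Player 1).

Row minima: I → -5, II → -2; maximin = -2.
Column maxima: Left → 6, Right → -2; minimax = -2.
Since maximin = minimax = -2, there is a saddle point and the value is -2.

-2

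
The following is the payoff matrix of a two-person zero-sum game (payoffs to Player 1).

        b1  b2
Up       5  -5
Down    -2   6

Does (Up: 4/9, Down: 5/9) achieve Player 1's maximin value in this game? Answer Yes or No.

Against b1 this mix gives (4/9)·5 + (5/9)·(-2) = 10/9.
Against b2 this mix gives (4/9)·(-5) + (5/9)·6 = 10/9.
All of Player 2's active replies (b1, b2) yield 10/9, and no column does worse for Player 1. The mix makes Player 2 indifferent and guarantees 10/9, so it is optimal.

Yes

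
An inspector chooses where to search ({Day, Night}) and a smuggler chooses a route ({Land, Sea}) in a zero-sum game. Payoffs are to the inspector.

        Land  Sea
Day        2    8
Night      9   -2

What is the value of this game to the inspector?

76/17

Row minima: Day → 2, Night → -2; maximin = 2.
Column maxima: Land → 9, Sea → 8; minimax = 8.
2 ≠ 8, so there is no saddle point; optimal play is mixed.
Let the inspector play Day with probability p. Expected payoff against Land: 2p + 9(1−p) = −7p + 9; against Sea: 8p + (-2)(1−p) = 10p − 2.
Setting these equal: −7p + 9 = 10p − 2 ⇒ −17p = -11 ⇒ p = 11/17, and the value is (-7)·(11/17) + 9 = 76/17.
For the smuggler: with q = P(Land), equating Day's and Night's payoffs gives −6q + 8 = 11q − 2 ⇒ q = 10/17.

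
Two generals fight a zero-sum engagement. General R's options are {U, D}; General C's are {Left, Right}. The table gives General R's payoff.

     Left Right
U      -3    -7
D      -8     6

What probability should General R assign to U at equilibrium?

Row minima: U → -7, D → -8; maximin = -7.
Column maxima: Left → -3, Right → 6; minimax = -3.
-7 ≠ -3, so there is no saddle point; optimal play is mixed.
Let General R play U with probability p. Expected payoff against Left: (-3)p + (-8)(1−p) = 5p − 8; against Right: (-7)p + 6(1−p) = −13p + 6.
Setting these equal: 5p − 8 = −13p + 6 ⇒ 18p = 14 ⇒ p = 7/9, and the value is (5)·(7/9) − 8 = -37/9.
For General C: with q = P(Left), equating U's and D's payoffs gives 4q − 7 = −14q + 6 ⇒ q = 13/18.

7/9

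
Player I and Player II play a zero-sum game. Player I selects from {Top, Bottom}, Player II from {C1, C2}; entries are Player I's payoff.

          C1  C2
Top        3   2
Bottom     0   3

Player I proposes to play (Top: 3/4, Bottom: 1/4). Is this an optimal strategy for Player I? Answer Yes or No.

Yes

Against C1 this mix gives (3/4)·3 + (1/4)·0 = 9/4.
Against C2 this mix gives (3/4)·2 + (1/4)·3 = 9/4.
All of Player II's active replies (C1, C2) yield 9/4, and no column does worse for Player I. The mix makes Player II indifferent and guarantees 9/4, so it is optimal.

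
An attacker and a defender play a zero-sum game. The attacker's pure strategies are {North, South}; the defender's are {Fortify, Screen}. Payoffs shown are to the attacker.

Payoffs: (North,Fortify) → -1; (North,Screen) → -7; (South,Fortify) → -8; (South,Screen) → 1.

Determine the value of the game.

-19/5

Row minima: North → -7, South → -8; maximin = -7.
Column maxima: Fortify → -1, Screen → 1; minimax = -1.
-7 ≠ -1, so there is no saddle point; optimal play is mixed.
Let the attacker play North with probability p. Expected payoff against Fortify: (-1)p + (-8)(1−p) = 7p − 8; against Screen: (-7)p + 1(1−p) = −8p + 1.
Setting these equal: 7p − 8 = −8p + 1 ⇒ 15p = 9 ⇒ p = 3/5, and the value is (7)·(3/5) − 8 = -19/5.
For the defender: with q = P(Fortify), equating North's and South's payoffs gives 6q − 7 = −9q + 1 ⇒ q = 8/15.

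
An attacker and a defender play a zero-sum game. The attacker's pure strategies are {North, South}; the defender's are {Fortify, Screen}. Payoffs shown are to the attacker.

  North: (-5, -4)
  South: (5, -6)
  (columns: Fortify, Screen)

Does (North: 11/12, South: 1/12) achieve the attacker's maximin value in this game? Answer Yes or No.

Against Fortify this mix gives (11/12)·(-5) + (1/12)·5 = -25/6.
Against Screen this mix gives (11/12)·(-4) + (1/12)·(-6) = -25/6.
All of the defender's active replies (Fortify, Screen) yield -25/6, and no column does worse for the attacker. The mix makes the defender indifferent and guarantees -25/6, so it is optimal.

Yes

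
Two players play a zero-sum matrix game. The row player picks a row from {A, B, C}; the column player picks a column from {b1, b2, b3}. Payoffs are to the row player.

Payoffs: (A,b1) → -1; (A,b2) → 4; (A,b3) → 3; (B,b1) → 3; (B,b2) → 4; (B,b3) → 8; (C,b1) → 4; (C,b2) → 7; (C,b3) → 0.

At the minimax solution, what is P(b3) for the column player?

1/9

Row minima: A → -1, B → 3, C → 0; maximin = 3.
Column maxima: b1 → 4, b2 → 7, b3 → 8; minimax = 4.
3 ≠ 4, so there is no saddle point; optimal play is mixed.
b2 is strictly dominated by b1 (it gives the row player strictly more in every row), so the column player never plays it.
With b2 eliminated, A is strictly dominated by B (B gives the row player strictly more in every remaining column), so the row player never plays it.
On the remaining 2×2 (B, C vs b1, b3):
Let the row player play B with probability p. Expected payoff against b1: 3p + 4(1−p) = −p + 4; against b3: 8p + 0(1−p) = 8p.
Setting these equal: −p + 4 = 8p ⇒ −9p = -4 ⇒ p = 4/9, and the value is (-1)·(4/9) + 4 = 32/9.
For the column player: with q = P(b1), equating B's and C's payoffs gives −5q + 8 = 4q ⇒ q = 8/9.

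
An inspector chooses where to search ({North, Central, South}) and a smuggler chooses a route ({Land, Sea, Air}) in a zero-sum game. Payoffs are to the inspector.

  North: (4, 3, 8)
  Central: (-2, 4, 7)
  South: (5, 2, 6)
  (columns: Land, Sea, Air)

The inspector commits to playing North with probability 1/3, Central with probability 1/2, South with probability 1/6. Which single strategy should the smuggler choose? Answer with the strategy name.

Land

If the smuggler plays Land, the inspector's expected payoff is (1/3)·4 + (1/2)·(-2) + (1/6)·5 = 7/6.
If the smuggler plays Sea, the inspector's expected payoff is (1/3)·3 + (1/2)·4 + (1/6)·2 = 10/3.
If the smuggler plays Air, the inspector's expected payoff is (1/3)·8 + (1/2)·7 + (1/6)·6 = 43/6.
The smuggler minimizes the inspector's payoff; the smallest is 7/6, so the best response is Land.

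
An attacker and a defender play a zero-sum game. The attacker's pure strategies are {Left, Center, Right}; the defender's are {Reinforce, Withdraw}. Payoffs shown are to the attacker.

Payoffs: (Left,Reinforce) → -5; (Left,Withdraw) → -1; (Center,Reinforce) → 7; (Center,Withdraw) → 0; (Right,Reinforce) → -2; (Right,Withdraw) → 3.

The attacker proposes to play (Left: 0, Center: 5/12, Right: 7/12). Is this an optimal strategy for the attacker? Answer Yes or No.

Yes

Against Reinforce this mix gives (5/12)·7 + (7/12)·(-2) = 7/4.
Against Withdraw this mix gives (5/12)·0 + (7/12)·3 = 7/4.
All of the defender's active replies (Reinforce, Withdraw) yield 7/4, and no column does worse for the attacker. The mix makes the defender indifferent and guarantees 7/4, so it is optimal.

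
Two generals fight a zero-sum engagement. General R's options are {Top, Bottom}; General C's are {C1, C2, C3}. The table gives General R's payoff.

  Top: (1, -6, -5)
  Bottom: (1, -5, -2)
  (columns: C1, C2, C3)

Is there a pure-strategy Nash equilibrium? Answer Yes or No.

Row minima: Top → -6, Bottom → -5; maximin = -5.
Column maxima: C1 → 1, C2 → -5, C3 → -2; minimax = -5.
maximin = minimax = -5, so a saddle point exists.

Yes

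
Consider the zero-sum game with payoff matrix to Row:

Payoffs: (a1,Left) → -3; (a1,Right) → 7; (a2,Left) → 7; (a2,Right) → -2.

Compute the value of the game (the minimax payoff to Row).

Row minima: a1 → -3, a2 → -2; maximin = -2.
Column maxima: Left → 7, Right → 7; minimax = 7.
-2 ≠ 7, so there is no saddle point; optimal play is mixed.
Let Row play a1 with probability p. Expected payoff against Left: (-3)p + 7(1−p) = −10p + 7; against Right: 7p + (-2)(1−p) = 9p − 2.
Setting these equal: −10p + 7 = 9p − 2 ⇒ −19p = -9 ⇒ p = 9/19, and the value is (-10)·(9/19) + 7 = 43/19.
For Column: with q = P(Left), equating a1's and a2's payoffs gives −10q + 7 = 9q − 2 ⇒ q = 9/19.

43/19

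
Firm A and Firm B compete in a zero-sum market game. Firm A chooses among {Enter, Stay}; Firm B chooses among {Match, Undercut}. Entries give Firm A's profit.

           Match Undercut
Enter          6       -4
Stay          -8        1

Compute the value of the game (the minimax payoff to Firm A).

Row minima: Enter → -4, Stay → -8; maximin = -4.
Column maxima: Match → 6, Undercut → 1; minimax = 1.
-4 ≠ 1, so there is no saddle point; optimal play is mixed.
Let Firm A play Enter with probability p. Expected payoff against Match: 6p + (-8)(1−p) = 14p − 8; against Undercut: (-4)p + 1(1−p) = −5p + 1.
Setting these equal: 14p − 8 = −5p + 1 ⇒ 19p = 9 ⇒ p = 9/19, and the value is (14)·(9/19) − 8 = -26/19.
For Firm B: with q = P(Match), equating Enter's and Stay's payoffs gives 10q − 4 = −9q + 1 ⇒ q = 5/19.

-26/19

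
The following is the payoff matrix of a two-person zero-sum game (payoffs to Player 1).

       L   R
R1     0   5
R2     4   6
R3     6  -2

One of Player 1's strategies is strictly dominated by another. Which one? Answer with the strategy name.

R1

R2 gives a strictly higher payoff than R1 against every column: 4 > 0, 6 > 5.
So R1 is strictly dominated and Player 1 never plays it.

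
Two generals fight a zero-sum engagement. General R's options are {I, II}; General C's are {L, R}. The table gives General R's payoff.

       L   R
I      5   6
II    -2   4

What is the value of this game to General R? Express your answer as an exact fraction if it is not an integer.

5

Row minima: I → 5, II → -2; maximin = 5.
Column maxima: L → 5, R → 6; minimax = 5.
Since maximin = minimax = 5, there is a saddle point and the value is 5.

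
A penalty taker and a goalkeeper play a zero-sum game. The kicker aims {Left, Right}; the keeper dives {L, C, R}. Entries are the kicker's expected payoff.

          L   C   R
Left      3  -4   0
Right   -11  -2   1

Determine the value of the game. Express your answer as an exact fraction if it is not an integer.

Row minima: Left → -4, Right → -11; maximin = -4.
Column maxima: L → 3, C → -2, R → 1; minimax = -2.
-4 ≠ -2, so there is no saddle point; optimal play is mixed.
R is strictly dominated by C (it gives the kicker strictly more in every row), so the keeper never plays it.
On the remaining 2×2 (Left, Right vs L, C):
Let the kicker play Left with probability p. Expected payoff against L: 3p + (-11)(1−p) = 14p − 11; against C: (-4)p + (-2)(1−p) = −2p − 2.
Setting these equal: 14p − 11 = −2p − 2 ⇒ 16p = 9 ⇒ p = 9/16, and the value is (14)·(9/16) − 11 = -25/8.
For the keeper: with q = P(L), equating Left's and Right's payoffs gives 7q − 4 = −9q − 2 ⇒ q = 1/8.

-25/8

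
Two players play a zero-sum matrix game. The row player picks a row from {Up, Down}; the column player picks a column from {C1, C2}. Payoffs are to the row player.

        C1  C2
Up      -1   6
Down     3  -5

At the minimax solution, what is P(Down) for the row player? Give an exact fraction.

Row minima: Up → -1, Down → -5; maximin = -1.
Column maxima: C1 → 3, C2 → 6; minimax = 3.
-1 ≠ 3, so there is no saddle point; optimal play is mixed.
Let the row player play Up with probability p. Expected payoff against C1: (-1)p + 3(1−p) = −4p + 3; against C2: 6p + (-5)(1−p) = 11p − 5.
Setting these equal: −4p + 3 = 11p − 5 ⇒ −15p = -8 ⇒ p = 8/15, and the value is (-4)·(8/15) + 3 = 13/15.
For the column player: with q = P(C1), equating Up's and Down's payoffs gives −7q + 6 = 8q − 5 ⇒ q = 11/15.

7/15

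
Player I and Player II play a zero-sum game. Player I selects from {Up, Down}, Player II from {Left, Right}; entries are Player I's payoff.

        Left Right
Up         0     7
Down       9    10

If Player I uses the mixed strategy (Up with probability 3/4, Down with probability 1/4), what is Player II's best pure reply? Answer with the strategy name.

Left

If Player II plays Left, Player I's expected payoff is (3/4)·0 + (1/4)·9 = 9/4.
If Player II plays Right, Player I's expected payoff is (3/4)·7 + (1/4)·10 = 31/4.
Player II minimizes Player I's payoff; the smallest is 9/4, so the best response is Left.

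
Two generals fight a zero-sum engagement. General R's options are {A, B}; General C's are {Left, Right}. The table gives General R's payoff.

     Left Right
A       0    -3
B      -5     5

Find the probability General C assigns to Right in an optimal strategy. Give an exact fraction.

5/13

Row minima: A → -3, B → -5; maximin = -3.
Column maxima: Left → 0, Right → 5; minimax = 0.
-3 ≠ 0, so there is no saddle point; optimal play is mixed.
Let General R play A with probability p. Expected payoff against Left: 0p + (-5)(1−p) = 5p − 5; against Right: (-3)p + 5(1−p) = −8p + 5.
Setting these equal: 5p − 5 = −8p + 5 ⇒ 13p = 10 ⇒ p = 10/13, and the value is (5)·(10/13) − 5 = -15/13.
For General C: with q = P(Left), equating A's and B's payoffs gives 3q − 3 = −10q + 5 ⇒ q = 8/13.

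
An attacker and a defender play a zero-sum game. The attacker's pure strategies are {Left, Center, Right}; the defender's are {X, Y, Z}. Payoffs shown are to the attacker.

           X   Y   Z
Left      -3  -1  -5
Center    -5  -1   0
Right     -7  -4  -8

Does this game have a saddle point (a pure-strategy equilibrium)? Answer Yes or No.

Row minima: Left → -5, Center → -5, Right → -8; maximin = -5.
Column maxima: X → -3, Y → -1, Z → 0; minimax = -3.
-5 ≠ -3, so no pure-strategy equilibrium exists.

No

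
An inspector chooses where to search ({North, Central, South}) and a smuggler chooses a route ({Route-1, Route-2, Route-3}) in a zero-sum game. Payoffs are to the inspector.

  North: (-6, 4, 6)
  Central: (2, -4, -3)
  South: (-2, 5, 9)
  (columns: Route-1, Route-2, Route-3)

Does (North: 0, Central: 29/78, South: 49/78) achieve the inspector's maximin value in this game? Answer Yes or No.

Against Route-1 this mix gives (29/78)·2 + (49/78)·(-2) = -20/39.
Against Route-2 this mix gives (29/78)·(-4) + (49/78)·5 = 43/26.
Against Route-3 this mix gives (29/78)·(-3) + (49/78)·9 = 59/13.
The smuggler will play Route-1, holding the inspector to -20/39. Shifting weight toward the row that does better against Route-1 would raise this floor (the equalizing mix achieves 2/13 against both Route-1 and Route-2), so the proposed strategy is not optimal.

No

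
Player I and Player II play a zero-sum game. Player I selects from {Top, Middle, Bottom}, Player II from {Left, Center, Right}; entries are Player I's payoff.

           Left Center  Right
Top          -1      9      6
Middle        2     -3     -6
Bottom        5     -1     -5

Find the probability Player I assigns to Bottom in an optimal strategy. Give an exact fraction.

7/17

Row minima: Top → -1, Middle → -6, Bottom → -5; maximin = -1.
Column maxima: Left → 5, Center → 9, Right → 6; minimax = 5.
-1 ≠ 5, so there is no saddle point; optimal play is mixed.
Middle is strictly dominated by Bottom, so Player I never plays it.
Center is strictly dominated by Right (it gives Player I strictly more in every row), so Player II never plays it.
On the remaining 2×2 (Top, Bottom vs Left, Right):
Let Player I play Top with probability p. Expected payoff against Left: (-1)p + 5(1−p) = −6p + 5; against Right: 6p + (-5)(1−p) = 11p − 5.
Setting these equal: −6p + 5 = 11p − 5 ⇒ −17p = -10 ⇒ p = 10/17, and the value is (-6)·(10/17) + 5 = 25/17.
For Player II: with q = P(Left), equating Top's and Bottom's payoffs gives −7q + 6 = 10q − 5 ⇒ q = 11/17.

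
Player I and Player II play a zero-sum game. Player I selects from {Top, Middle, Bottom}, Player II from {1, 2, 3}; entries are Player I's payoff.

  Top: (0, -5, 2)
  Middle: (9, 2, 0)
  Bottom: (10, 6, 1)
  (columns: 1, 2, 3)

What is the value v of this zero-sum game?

17/12

Row minima: Top → -5, Middle → 0, Bottom → 1; maximin = 1.
Column maxima: 1 → 10, 2 → 6, 3 → 2; minimax = 2.
1 ≠ 2, so there is no saddle point; optimal play is mixed.
Middle is strictly dominated by Bottom, so Player I never plays it.
1 is strictly dominated by 2 (it gives Player I strictly more in every row), so Player II never plays it.
On the remaining 2×2 (Top, Bottom vs 2, 3):
Let Player I play Top with probability p. Expected payoff against 2: (-5)p + 6(1−p) = −11p + 6; against 3: 2p + 1(1−p) = p + 1.
Setting these equal: −11p + 6 = p + 1 ⇒ −12p = -5 ⇒ p = 5/12, and the value is (-11)·(5/12) + 6 = 17/12.
For Player II: with q = P(2), equating Top's and Bottom's payoffs gives −7q + 2 = 5q + 1 ⇒ q = 1/12.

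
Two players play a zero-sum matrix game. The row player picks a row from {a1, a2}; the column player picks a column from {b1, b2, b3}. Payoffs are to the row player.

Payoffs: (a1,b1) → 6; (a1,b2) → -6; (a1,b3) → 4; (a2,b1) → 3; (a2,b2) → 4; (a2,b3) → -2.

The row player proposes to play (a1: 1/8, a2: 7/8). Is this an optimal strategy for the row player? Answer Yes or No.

Against b1 this mix gives (1/8)·6 + (7/8)·3 = 27/8.
Against b2 this mix gives (1/8)·(-6) + (7/8)·4 = 11/4.
Against b3 this mix gives (1/8)·4 + (7/8)·(-2) = -5/4.
The column player will play b3, holding the row player to -5/4. Shifting weight toward the row that does better against b3 would raise this floor (the equalizing mix achieves 1/4 against both b3 and b2), so the proposed strategy is not optimal.

No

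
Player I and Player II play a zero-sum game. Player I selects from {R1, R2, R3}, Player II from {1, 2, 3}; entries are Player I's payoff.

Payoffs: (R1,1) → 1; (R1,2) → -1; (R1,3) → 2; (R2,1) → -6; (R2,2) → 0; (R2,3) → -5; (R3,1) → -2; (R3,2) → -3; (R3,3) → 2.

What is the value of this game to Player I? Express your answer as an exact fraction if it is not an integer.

Row minima: R1 → -1, R2 → -6, R3 → -3; maximin = -1.
Column maxima: 1 → 1, 2 → 0, 3 → 2; minimax = 0.
-1 ≠ 0, so there is no saddle point; optimal play is mixed.
3 is strictly dominated by 1 (it gives Player I strictly more in every row), so Player II never plays it.
With 3 eliminated, R3 is strictly dominated by R1 (R1 gives Player I strictly more in every remaining column), so Player I never plays it.
On the remaining 2×2 (R1, R2 vs 1, 2):
Let Player I play R1 with probability p. Expected payoff against 1: 1p + (-6)(1−p) = 7p − 6; against 2: (-1)p + 0(1−p) = −p.
Setting these equal: 7p − 6 = −p ⇒ 8p = 6 ⇒ p = 3/4, and the value is (7)·(3/4) − 6 = -3/4.
For Player II: with q = P(1), equating R1's and R2's payoffs gives 2q − 1 = −6q ⇒ q = 1/8.

-3/4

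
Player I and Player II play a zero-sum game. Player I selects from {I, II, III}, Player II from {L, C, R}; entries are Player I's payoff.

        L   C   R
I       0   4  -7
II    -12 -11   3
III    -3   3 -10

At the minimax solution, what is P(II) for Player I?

Row minima: I → -7, II → -12, III → -10; maximin = -7.
Column maxima: L → 0, C → 4, R → 3; minimax = 0.
-7 ≠ 0, so there is no saddle point; optimal play is mixed.
III is strictly dominated by I, so Player I never plays it.
C is strictly dominated by L (it gives Player I strictly more in every row), so Player II never plays it.
On the remaining 2×2 (I, II vs L, R):
Let Player I play I with probability p. Expected payoff against L: 0p + (-12)(1−p) = 12p − 12; against R: (-7)p + 3(1−p) = −10p + 3.
Setting these equal: 12p − 12 = −10p + 3 ⇒ 22p = 15 ⇒ p = 15/22, and the value is (12)·(15/22) − 12 = -42/11.
For Player II: with q = P(L), equating I's and II's payoffs gives 7q − 7 = −15q + 3 ⇒ q = 5/11.

7/22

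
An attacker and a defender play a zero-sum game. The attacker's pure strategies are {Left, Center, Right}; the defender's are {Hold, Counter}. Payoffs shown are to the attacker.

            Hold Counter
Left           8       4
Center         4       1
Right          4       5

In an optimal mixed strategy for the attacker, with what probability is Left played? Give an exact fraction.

1/5

Row minima: Left → 4, Center → 1, Right → 4; maximin = 4.
Column maxima: Hold → 8, Counter → 5; minimax = 5.
4 ≠ 5, so there is no saddle point; optimal play is mixed.
Center is strictly dominated by Left, so the attacker never plays it.
On the remaining 2×2 (Left, Right vs Hold, Counter):
Let the attacker play Left with probability p. Expected payoff against Hold: 8p + 4(1−p) = 4p + 4; against Counter: 4p + 5(1−p) = −p + 5.
Setting these equal: 4p + 4 = −p + 5 ⇒ 5p = 1 ⇒ p = 1/5, and the value is (4)·(1/5) + 4 = 24/5.
For the defender: with q = P(Hold), equating Left's and Right's payoffs gives 4q + 4 = −q + 5 ⇒ q = 1/5.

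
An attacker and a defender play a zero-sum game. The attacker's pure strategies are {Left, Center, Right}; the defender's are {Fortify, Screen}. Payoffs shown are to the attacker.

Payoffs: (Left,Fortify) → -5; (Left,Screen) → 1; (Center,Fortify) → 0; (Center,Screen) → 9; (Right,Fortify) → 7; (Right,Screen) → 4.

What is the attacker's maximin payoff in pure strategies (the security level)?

4

Row minima: Left → -5, Center → 0, Right → 4.
The best of these is 4.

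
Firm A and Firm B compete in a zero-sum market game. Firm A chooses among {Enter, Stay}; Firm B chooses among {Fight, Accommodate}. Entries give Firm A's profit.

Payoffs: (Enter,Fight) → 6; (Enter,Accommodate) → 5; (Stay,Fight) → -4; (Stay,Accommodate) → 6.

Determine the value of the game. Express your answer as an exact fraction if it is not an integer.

56/11

Row minima: Enter → 5, Stay → -4; maximin = 5.
Column maxima: Fight → 6, Accommodate → 6; minimax = 6.
5 ≠ 6, so there is no saddle point; optimal play is mixed.
Let Firm A play Enter with probability p. Expected payoff against Fight: 6p + (-4)(1−p) = 10p − 4; against Accommodate: 5p + 6(1−p) = −p + 6.
Setting these equal: 10p − 4 = −p + 6 ⇒ 11p = 10 ⇒ p = 10/11, and the value is (10)·(10/11) − 4 = 56/11.
For Firm B: with q = P(Fight), equating Enter's and Stay's payoffs gives q + 5 = −10q + 6 ⇒ q = 1/11.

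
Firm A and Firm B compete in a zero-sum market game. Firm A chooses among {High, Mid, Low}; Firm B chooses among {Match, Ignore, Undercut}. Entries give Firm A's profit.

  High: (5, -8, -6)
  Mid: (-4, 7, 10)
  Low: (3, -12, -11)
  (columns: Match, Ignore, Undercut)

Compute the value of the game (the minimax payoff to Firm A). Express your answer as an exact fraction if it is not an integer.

Row minima: High → -8, Mid → -4, Low → -12; maximin = -4.
Column maxima: Match → 5, Ignore → 7, Undercut → 10; minimax = 5.
-4 ≠ 5, so there is no saddle point; optimal play is mixed.
Low is strictly dominated by High, so Firm A never plays it.
Undercut is strictly dominated by Ignore (it gives Firm A strictly more in every row), so Firm B never plays it.
On the remaining 2×2 (High, Mid vs Match, Ignore):
Let Firm A play High with probability p. Expected payoff against Match: 5p + (-4)(1−p) = 9p − 4; against Ignore: (-8)p + 7(1−p) = −15p + 7.
Setting these equal: 9p − 4 = −15p + 7 ⇒ 24p = 11 ⇒ p = 11/24, and the value is (9)·(11/24) − 4 = 1/8.
For Firm B: with q = P(Match), equating High's and Mid's payoffs gives 13q − 8 = −11q + 7 ⇒ q = 5/8.

1/8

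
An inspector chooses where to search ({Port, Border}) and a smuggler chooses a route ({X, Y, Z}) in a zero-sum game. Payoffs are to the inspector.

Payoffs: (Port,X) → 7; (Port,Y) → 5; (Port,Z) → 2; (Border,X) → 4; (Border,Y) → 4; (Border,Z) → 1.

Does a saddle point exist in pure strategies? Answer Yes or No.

Yes

Row minima: Port → 2, Border → 1; maximin = 2.
Column maxima: X → 7, Y → 5, Z → 2; minimax = 2.
maximin = minimax = 2, so a saddle point exists.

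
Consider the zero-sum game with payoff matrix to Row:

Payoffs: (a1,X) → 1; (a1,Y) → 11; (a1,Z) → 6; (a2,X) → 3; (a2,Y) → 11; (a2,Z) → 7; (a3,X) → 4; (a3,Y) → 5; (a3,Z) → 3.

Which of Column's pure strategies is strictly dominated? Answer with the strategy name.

X holds Row's payoff strictly below Y in every row: 1 < 11, 3 < 11, 4 < 5.
So Y is strictly dominated for Column.

Y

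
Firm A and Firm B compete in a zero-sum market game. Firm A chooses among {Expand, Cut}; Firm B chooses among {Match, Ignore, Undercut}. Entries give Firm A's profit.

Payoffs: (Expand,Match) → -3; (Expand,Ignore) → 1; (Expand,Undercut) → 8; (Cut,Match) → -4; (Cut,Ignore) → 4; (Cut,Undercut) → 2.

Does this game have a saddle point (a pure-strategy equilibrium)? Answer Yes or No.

Yes

Row minima: Expand → -3, Cut → -4; maximin = -3.
Column maxima: Match → -3, Ignore → 4, Undercut → 8; minimax = -3.
maximin = minimax = -3, so a saddle point exists.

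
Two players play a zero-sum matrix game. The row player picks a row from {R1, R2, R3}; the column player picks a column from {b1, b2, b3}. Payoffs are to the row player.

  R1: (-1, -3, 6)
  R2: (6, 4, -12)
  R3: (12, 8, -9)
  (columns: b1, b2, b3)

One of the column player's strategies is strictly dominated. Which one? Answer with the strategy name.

b1

b2 holds the row player's payoff strictly below b1 in every row: -3 < -1, 4 < 6, 8 < 12.
So b1 is strictly dominated for the column player.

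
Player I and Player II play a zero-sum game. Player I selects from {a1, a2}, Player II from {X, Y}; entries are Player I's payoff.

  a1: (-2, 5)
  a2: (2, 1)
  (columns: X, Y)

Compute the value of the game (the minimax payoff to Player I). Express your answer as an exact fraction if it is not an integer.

3/2

Row minima: a1 → -2, a2 → 1; maximin = 1.
Column maxima: X → 2, Y → 5; minimax = 2.
1 ≠ 2, so there is no saddle point; optimal play is mixed.
Let Player I play a1 with probability p. Expected payoff against X: (-2)p + 2(1−p) = −4p + 2; against Y: 5p + 1(1−p) = 4p + 1.
Setting these equal: −4p + 2 = 4p + 1 ⇒ −8p = -1 ⇒ p = 1/8, and the value is (-4)·(1/8) + 2 = 3/2.
For Player II: with q = P(X), equating a1's and a2's payoffs gives −7q + 5 = q + 1 ⇒ q = 1/2.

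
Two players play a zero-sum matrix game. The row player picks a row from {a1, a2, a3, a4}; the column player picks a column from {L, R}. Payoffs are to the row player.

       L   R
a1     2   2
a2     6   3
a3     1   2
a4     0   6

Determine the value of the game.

4

Row minima: a1 → 2, a2 → 3, a3 → 1, a4 → 0; maximin = 3.
Column maxima: L → 6, R → 6; minimax = 6.
3 ≠ 6, so there is no saddle point; optimal play is mixed.
a1 is strictly dominated by a2, so the row player never plays it.
a3 is strictly dominated by a2, so the row player never plays it.
On the remaining 2×2 (a2, a4 vs L, R):
Let the row player play a2 with probability p. Expected payoff against L: 6p + 0(1−p) = 6p; against R: 3p + 6(1−p) = −3p + 6.
Setting these equal: 6p = −3p + 6 ⇒ 9p = 6 ⇒ p = 2/3, and the value is (6)·(2/3) = 4.
For the column player: with q = P(L), equating a2's and a4's payoffs gives 3q + 3 = −6q + 6 ⇒ q = 1/3.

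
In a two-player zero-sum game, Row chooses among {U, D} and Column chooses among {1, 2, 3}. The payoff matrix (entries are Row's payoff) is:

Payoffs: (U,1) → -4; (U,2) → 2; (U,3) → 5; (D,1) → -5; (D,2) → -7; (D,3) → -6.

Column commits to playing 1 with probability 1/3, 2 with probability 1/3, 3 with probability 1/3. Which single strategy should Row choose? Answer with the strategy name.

U

Expected payoff of U: (1/3)·(-4) + (1/3)·2 + (1/3)·5 = 1.
Expected payoff of D: (1/3)·(-5) + (1/3)·(-7) + (1/3)·(-6) = -6.
The largest is 1, so Row's best response is U.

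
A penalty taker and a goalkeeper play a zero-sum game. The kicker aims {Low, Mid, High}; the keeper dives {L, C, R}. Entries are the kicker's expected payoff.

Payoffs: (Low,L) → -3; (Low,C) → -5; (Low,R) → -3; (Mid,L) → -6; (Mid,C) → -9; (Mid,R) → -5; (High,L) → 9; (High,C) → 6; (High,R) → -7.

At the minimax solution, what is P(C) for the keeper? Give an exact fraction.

4/15

Row minima: Low → -5, Mid → -9, High → -7; maximin = -5.
Column maxima: L → 9, C → 6, R → -3; minimax = -3.
-5 ≠ -3, so there is no saddle point; optimal play is mixed.
Mid is strictly dominated by Low, so the kicker never plays it.
L is strictly dominated by C (it gives the kicker strictly more in every row), so the keeper never plays it.
On the remaining 2×2 (Low, High vs C, R):
Let the kicker play Low with probability p. Expected payoff against C: (-5)p + 6(1−p) = −11p + 6; against R: (-3)p + (-7)(1−p) = 4p − 7.
Setting these equal: −11p + 6 = 4p − 7 ⇒ −15p = -13 ⇒ p = 13/15, and the value is (-11)·(13/15) + 6 = -53/15.
For the keeper: with q = P(C), equating Low's and High's payoffs gives −2q − 3 = 13q − 7 ⇒ q = 4/15.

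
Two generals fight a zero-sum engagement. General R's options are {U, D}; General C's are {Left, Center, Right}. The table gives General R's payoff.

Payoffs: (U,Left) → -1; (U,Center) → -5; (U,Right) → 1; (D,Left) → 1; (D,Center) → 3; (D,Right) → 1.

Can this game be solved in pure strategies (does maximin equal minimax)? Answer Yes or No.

Row minima: U → -5, D → 1; maximin = 1.
Column maxima: Left → 1, Center → 3, Right → 1; minimax = 1.
maximin = minimax = 1, so a saddle point exists.

Yes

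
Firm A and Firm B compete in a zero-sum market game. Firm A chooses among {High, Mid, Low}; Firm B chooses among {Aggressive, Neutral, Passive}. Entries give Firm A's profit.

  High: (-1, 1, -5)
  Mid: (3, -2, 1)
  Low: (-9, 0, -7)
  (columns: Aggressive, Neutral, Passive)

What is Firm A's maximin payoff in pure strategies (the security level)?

-2

Row minima: High → -5, Mid → -2, Low → -9.
The best of these is -2.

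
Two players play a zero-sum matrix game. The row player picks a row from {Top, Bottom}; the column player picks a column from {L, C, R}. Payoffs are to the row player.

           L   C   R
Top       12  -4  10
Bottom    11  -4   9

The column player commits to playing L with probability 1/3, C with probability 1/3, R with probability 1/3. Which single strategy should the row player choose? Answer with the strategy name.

Top

Expected payoff of Top: (1/3)·12 + (1/3)·(-4) + (1/3)·10 = 6.
Expected payoff of Bottom: (1/3)·11 + (1/3)·(-4) + (1/3)·9 = 16/3.
The largest is 6, so the row player's best response is Top.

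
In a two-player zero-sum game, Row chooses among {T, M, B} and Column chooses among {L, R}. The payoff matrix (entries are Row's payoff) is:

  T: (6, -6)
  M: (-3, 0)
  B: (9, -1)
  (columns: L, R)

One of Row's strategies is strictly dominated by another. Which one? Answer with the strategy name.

T

B gives a strictly higher payoff than T against every column: 9 > 6, -1 > -6.
So T is strictly dominated and Row never plays it.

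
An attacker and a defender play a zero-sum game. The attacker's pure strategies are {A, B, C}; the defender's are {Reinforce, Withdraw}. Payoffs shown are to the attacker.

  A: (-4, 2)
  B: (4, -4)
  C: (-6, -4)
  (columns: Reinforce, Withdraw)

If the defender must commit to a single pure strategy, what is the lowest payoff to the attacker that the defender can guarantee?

2

Column maxima: Reinforce → 4, Withdraw → 2.
The smallest of these is 2.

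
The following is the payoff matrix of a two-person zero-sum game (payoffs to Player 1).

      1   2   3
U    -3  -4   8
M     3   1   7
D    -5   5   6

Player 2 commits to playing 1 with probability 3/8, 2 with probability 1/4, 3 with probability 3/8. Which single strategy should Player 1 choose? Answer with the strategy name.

Expected payoff of U: (3/8)·(-3) + (1/4)·(-4) + (3/8)·8 = 7/8.
Expected payoff of M: (3/8)·3 + (1/4)·1 + (3/8)·7 = 4.
Expected payoff of D: (3/8)·(-5) + (1/4)·5 + (3/8)·6 = 13/8.
The largest is 4, so Player 1's best response is M.

M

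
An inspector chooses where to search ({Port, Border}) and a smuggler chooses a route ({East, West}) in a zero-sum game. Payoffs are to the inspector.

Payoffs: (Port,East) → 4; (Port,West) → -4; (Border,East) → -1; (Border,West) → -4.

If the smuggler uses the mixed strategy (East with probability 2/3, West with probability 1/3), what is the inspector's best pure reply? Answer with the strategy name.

Expected payoff of Port: (2/3)·4 + (1/3)·(-4) = 4/3.
Expected payoff of Border: (2/3)·(-1) + (1/3)·(-4) = -2.
The largest is 4/3, so the inspector's best response is Port.

Port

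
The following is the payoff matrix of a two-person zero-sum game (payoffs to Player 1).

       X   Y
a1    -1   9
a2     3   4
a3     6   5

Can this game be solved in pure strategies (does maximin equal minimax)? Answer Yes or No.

Row minima: a1 → -1, a2 → 3, a3 → 5; maximin = 5.
Column maxima: X → 6, Y → 9; minimax = 6.
5 ≠ 6, so no pure-strategy equilibrium exists.

No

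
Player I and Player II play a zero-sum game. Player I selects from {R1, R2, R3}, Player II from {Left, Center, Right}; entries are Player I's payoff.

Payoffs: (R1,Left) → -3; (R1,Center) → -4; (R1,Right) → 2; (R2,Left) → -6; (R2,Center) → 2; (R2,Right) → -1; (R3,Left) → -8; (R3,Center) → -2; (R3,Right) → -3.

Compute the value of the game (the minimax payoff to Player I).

-10/3

Row minima: R1 → -4, R2 → -6, R3 → -8; maximin = -4.
Column maxima: Left → -3, Center → 2, Right → 2; minimax = -3.
-4 ≠ -3, so there is no saddle point; optimal play is mixed.
R3 is strictly dominated by R2, so Player I never plays it.
Right is strictly dominated by Left (it gives Player I strictly more in every row), so Player II never plays it.
On the remaining 2×2 (R1, R2 vs Left, Center):
Let Player I play R1 with probability p. Expected payoff against Left: (-3)p + (-6)(1−p) = 3p − 6; against Center: (-4)p + 2(1−p) = −6p + 2.
Setting these equal: 3p − 6 = −6p + 2 ⇒ 9p = 8 ⇒ p = 8/9, and the value is (3)·(8/9) − 6 = -10/3.
For Player II: with q = P(Left), equating R1's and R2's payoffs gives q − 4 = −8q + 2 ⇒ q = 2/3.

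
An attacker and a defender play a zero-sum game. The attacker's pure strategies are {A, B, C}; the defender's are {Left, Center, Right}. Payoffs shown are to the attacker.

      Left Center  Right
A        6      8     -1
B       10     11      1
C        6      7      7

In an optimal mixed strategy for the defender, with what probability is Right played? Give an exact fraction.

Row minima: A → -1, B → 1, C → 6; maximin = 6.
Column maxima: Left → 10, Center → 11, Right → 7; minimax = 7.
6 ≠ 7, so there is no saddle point; optimal play is mixed.
A is strictly dominated by B, so the attacker never plays it.
Center is strictly dominated by Left (it gives the attacker strictly more in every row), so the defender never plays it.
On the remaining 2×2 (B, C vs Left, Right):
Let the attacker play B with probability p. Expected payoff against Left: 10p + 6(1−p) = 4p + 6; against Right: 1p + 7(1−p) = −6p + 7.
Setting these equal: 4p + 6 = −6p + 7 ⇒ 10p = 1 ⇒ p = 1/10, and the value is (4)·(1/10) + 6 = 32/5.
For the defender: with q = P(Left), equating B's and C's payoffs gives 9q + 1 = −q + 7 ⇒ q = 3/5.

2/5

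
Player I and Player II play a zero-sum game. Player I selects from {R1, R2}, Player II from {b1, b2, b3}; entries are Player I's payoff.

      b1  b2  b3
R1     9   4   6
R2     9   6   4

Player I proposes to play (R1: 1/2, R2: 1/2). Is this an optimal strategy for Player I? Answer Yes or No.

Yes

Against b1 this mix gives (1/2)·9 + (1/2)·9 = 9.
Against b2 this mix gives (1/2)·4 + (1/2)·6 = 5.
Against b3 this mix gives (1/2)·6 + (1/2)·4 = 5.
All of Player II's active replies (b2, b3) yield 5, and no column does worse for Player I. The mix makes Player II indifferent and guarantees 5, so it is optimal.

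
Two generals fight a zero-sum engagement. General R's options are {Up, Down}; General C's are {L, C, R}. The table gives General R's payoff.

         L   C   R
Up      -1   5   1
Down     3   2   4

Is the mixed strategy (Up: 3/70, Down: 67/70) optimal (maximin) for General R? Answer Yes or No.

Against L this mix gives (3/70)·(-1) + (67/70)·3 = 99/35.
Against C this mix gives (3/70)·5 + (67/70)·2 = 149/70.
Against R this mix gives (3/70)·1 + (67/70)·4 = 271/70.
General C will play C, holding General R to 149/70. Shifting weight toward the row that does better against C would raise this floor (the equalizing mix achieves 17/7 against both C and L), so the proposed strategy is not optimal.

No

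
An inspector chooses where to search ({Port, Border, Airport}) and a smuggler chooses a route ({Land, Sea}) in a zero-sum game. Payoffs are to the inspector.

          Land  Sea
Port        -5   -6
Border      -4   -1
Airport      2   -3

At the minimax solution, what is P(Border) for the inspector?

Row minima: Port → -6, Border → -4, Airport → -3; maximin = -3.
Column maxima: Land → 2, Sea → -1; minimax = -1.
-3 ≠ -1, so there is no saddle point; optimal play is mixed.
Port is strictly dominated by Border, so the inspector never plays it.
On the remaining 2×2 (Border, Airport vs Land, Sea):
Let the inspector play Border with probability p. Expected payoff against Land: (-4)p + 2(1−p) = −6p + 2; against Sea: (-1)p + (-3)(1−p) = 2p − 3.
Setting these equal: −6p + 2 = 2p − 3 ⇒ −8p = -5 ⇒ p = 5/8, and the value is (-6)·(5/8) + 2 = -7/4.
For the smuggler: with q = P(Land), equating Border's and Airport's payoffs gives −3q − 1 = 5q − 3 ⇒ q = 1/4.

5/8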